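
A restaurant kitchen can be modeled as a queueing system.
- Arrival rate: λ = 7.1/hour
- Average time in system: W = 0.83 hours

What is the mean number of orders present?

Little's Law: L = λW
L = 7.1 × 0.83 = 5.8930 orders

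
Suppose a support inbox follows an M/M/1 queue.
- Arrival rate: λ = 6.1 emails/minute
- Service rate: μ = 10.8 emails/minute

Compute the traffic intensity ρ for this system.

Server utilization: ρ = λ/μ
ρ = 6.1/10.8 = 0.5648
The server is busy 56.48% of the time.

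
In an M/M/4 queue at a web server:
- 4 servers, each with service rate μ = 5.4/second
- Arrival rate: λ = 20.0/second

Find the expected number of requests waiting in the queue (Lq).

Traffic intensity: ρ = λ/(cμ) = 20.0/(4×5.4) = 0.9259
Since ρ = 0.9259 < 1, system is stable.
Offered load a = λ/μ = cρ = 20.0/5.4 = 3.7037
P₀ = [ Σₙ₌₀^3 aⁿ/n! + a^4/(4!(1-ρ)) ]⁻¹
Σ = a^0/0! + a^1/1! + a^2/2! + a^3/3! = 1.000000 + 3.703704 + 6.858711 + 8.467544 = 20.0300
a^4/(4!(1-ρ)) = 188.1676/(24 × 0.07407407) = 105.8443
P₀ = 1/(20.0300 + 105.8443) = 0.007944
Lq = P₀·a^4·ρ / (4!(1-ρ)²) = 0.0079444 × 188.1676 × 0.92593 / (24 × 0.0054870) = 10.5109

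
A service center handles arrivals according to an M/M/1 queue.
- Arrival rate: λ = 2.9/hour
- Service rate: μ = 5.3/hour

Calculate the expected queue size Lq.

ρ = λ/μ = 2.9/5.3 = 0.5472
For M/M/1: Lq = λ²/(μ(μ-λ))
Lq = 8.41/(5.3 × 2.40)
Lq = 0.6612 customers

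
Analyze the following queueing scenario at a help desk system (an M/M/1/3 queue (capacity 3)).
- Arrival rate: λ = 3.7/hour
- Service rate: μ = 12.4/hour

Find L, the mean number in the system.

ρ = λ/μ = 3.7/12.4 = 0.2984
P₀ = (1-ρ)/(1-ρ^(K+1)) = (1-0.2984)/(1-0.2984^4) = 0.7016/0.9921 = 0.7072
P_K = P₀×ρ^K = 0.7072 × 0.2984^3 = 0.7072 × 0.02657 = 0.01879
L = ρ[1 - (K+1)ρ^K + Kρ^(K+1)] / [(1-ρ)(1-ρ^(K+1))]
L = 0.2984 × (1 - 4×0.02657 + 3×0.007929) / ((1 - 0.2984) × (1 - 0.007929)) = 0.3933 tickets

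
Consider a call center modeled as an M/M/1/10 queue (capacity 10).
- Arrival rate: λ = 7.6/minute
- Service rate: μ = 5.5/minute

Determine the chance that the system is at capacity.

ρ = λ/μ = 7.6/5.5 = 1.38182
P₀ = (1-ρ)/(1-ρ^(K+1)) = (1-1.38182)/(1-1.38182^11) = -0.3818/-34.0725 = 0.01121
P_K = P₀×ρ^K = 0.011206 × 1.38182^10 = 0.011206 × 25.3814 = 0.2844
Blocking probability = 28.44%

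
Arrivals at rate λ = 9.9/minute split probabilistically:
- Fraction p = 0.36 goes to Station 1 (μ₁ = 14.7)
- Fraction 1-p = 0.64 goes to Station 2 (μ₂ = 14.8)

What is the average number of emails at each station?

Effective rates: λ₁ = 9.9×0.36 = 3.564, λ₂ = 9.9×0.64 = 6.336
Station 1: ρ₁ = 3.564/14.7 = 0.2424, L₁ = ρ₁/(1-ρ₁) = 0.2424/(1-0.2424) = 0.3200
Station 2: ρ₂ = 6.336/14.8 = 0.4281, L₂ = ρ₂/(1-ρ₂) = 0.4281/(1-0.4281) = 0.7486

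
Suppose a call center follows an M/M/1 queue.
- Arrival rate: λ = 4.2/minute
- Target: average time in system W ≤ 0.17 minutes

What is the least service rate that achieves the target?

For M/M/1: W = 1/(μ-λ)
Need W ≤ 0.17, so 1/(μ-λ) ≤ 0.17
μ - λ ≥ 1/0.17 = 5.8824
μ ≥ 4.2 + 5.8824 = 10.0824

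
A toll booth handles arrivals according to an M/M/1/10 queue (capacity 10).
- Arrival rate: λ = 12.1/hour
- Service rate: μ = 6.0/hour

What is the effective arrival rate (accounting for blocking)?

ρ = λ/μ = 12.1/6.0 = 2.01667
P₀ = (1-ρ)/(1-ρ^(K+1)) = (1-2.01667)/(1-2.01667^11) = -1.0167/-2242.7952 = 0.0004533
P_K = P₀×ρ^K = 0.0004533 × 2.01667^10 = 0.0004533 × 1112.6239 = 0.5044
λ_eff = λ(1-P_K) = 12.1 × (1 - 0.504357) = 12.1 × 0.495643 = 5.9973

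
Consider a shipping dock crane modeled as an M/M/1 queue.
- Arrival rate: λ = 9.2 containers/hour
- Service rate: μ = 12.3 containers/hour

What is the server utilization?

Server utilization: ρ = λ/μ
ρ = 9.2/12.3 = 0.7480
The server is busy 74.80% of the time.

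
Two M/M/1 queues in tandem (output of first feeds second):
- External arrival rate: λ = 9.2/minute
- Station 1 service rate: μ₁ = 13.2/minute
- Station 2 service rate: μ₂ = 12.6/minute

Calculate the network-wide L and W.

By Jackson's theorem, each station behaves as independent M/M/1.
Station 1: ρ₁ = 9.2/13.2 = 0.6970, L₁ = ρ₁/(1-ρ₁) = λ/(μ₁-λ) = 9.2/4.00 = 2.3000
Station 2: ρ₂ = 9.2/12.6 = 0.7302, L₂ = ρ₂/(1-ρ₂) = λ/(μ₂-λ) = 9.2/3.40 = 2.7059
Total: L = L₁ + L₂ = 2.3000 + 2.7059 = 5.0059
W = L/λ = 5.0059/9.2 = 0.5441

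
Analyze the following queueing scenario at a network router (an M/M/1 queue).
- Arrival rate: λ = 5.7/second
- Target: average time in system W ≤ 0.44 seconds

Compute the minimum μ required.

For M/M/1: W = 1/(μ-λ)
Need W ≤ 0.44, so 1/(μ-λ) ≤ 0.44
μ - λ ≥ 1/0.44 = 2.2727
μ ≥ 5.7 + 2.2727 = 7.9727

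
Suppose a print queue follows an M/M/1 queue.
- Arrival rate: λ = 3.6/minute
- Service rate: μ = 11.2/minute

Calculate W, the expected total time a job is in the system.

First, compute utilization: ρ = λ/μ = 3.6/11.2 = 0.3214
For M/M/1: W = 1/(μ-λ)
W = 1/(11.2-3.6) = 1/7.60
W = 0.1316 minutes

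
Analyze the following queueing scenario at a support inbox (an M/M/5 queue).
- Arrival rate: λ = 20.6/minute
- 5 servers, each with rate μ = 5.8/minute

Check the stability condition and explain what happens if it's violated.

Stability requires ρ = λ/(cμ) < 1
ρ = 20.6/(5 × 5.8) = 20.6/29.00 = 0.7103
Since 0.7103 < 1, the system is STABLE.
The servers are busy 71.03% of the time.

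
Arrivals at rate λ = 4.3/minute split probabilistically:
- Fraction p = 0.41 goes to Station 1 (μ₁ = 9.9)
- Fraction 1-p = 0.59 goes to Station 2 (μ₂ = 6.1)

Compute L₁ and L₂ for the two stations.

Effective rates: λ₁ = 4.3×0.41 = 1.763, λ₂ = 4.3×0.59 = 2.537
Station 1: ρ₁ = 1.763/9.9 = 0.1781, L₁ = ρ₁/(1-ρ₁) = 0.1781/(1-0.1781) = 0.2167
Station 2: ρ₂ = 2.537/6.1 = 0.4159, L₂ = ρ₂/(1-ρ₂) = 0.4159/(1-0.4159) = 0.7120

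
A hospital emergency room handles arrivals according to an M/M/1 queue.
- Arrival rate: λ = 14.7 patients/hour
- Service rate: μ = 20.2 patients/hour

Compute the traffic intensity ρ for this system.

Server utilization: ρ = λ/μ
ρ = 14.7/20.2 = 0.7277
The server is busy 72.77% of the time.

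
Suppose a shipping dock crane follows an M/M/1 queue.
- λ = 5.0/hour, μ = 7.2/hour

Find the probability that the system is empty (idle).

ρ = λ/μ = 5.0/7.2 = 0.6944
P(0) = 1 - ρ = 1 - 0.6944 = 0.3056
The server is idle 30.56% of the time.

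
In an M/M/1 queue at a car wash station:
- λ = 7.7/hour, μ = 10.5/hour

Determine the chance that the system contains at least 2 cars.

ρ = λ/μ = 7.7/10.5 = 0.73333
P(N ≥ n) = ρⁿ
P(N ≥ 2) = 0.73333^2
P(N ≥ 2) = 0.5378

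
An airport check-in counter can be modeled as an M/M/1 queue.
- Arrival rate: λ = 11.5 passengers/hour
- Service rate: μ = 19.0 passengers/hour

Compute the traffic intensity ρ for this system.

Server utilization: ρ = λ/μ
ρ = 11.5/19.0 = 0.6053
The server is busy 60.53% of the time.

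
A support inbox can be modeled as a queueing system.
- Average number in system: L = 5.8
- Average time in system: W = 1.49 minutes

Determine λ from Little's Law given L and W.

Little's Law: L = λW, so λ = L/W
λ = 5.8/1.49 = 3.8926 emails/minute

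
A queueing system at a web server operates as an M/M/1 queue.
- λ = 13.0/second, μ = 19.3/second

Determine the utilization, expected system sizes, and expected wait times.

Step 1: ρ = λ/μ = 13.0/19.3 = 0.6736
Step 2: L = λ/(μ-λ) = 13.0/6.30 = 2.0635
Step 3: Lq = λ²/(μ(μ-λ)) = 169.00/(19.3×6.30) = 1.3899
Step 4: W = 1/(μ-λ) = 1/6.30 = 0.15873
Step 5: Wq = λ/(μ(μ-λ)) = 13.0/(19.3×6.30) = 0.1069
Step 6: P(0) = 1-ρ = 0.3264
Verify: L = λW = 13.0×0.15873 = 2.0635 ✔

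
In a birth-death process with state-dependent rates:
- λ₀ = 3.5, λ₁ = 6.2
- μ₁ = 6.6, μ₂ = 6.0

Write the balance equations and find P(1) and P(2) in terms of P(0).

Balance equations:
State 0: λ₀P₀ = μ₁P₁ → P₁ = (λ₀/μ₁)P₀ = (3.5/6.6)P₀ = 0.5303P₀
State 1: P₂ = (λ₀λ₁)/(μ₁μ₂)P₀ = (3.5×6.2)/(6.6×6.0)P₀ = 0.5480P₀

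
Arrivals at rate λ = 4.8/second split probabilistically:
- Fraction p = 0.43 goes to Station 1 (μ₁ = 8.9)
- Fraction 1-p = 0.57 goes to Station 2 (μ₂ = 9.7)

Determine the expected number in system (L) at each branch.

Effective rates: λ₁ = 4.8×0.43 = 2.064, λ₂ = 4.8×0.57 = 2.736
Station 1: ρ₁ = 2.064/8.9 = 0.2319, L₁ = ρ₁/(1-ρ₁) = 0.2319/(1-0.2319) = 0.3019
Station 2: ρ₂ = 2.736/9.7 = 0.28206, L₂ = ρ₂/(1-ρ₂) = 0.28206/(1-0.28206) = 0.3929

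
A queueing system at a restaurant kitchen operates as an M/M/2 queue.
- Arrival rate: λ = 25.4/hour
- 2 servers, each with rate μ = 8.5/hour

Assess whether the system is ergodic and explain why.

Stability requires ρ = λ/(cμ) < 1
ρ = 25.4/(2 × 8.5) = 25.4/17.00 = 1.4941
Since 1.4941 ≥ 1, the system is UNSTABLE.
Need c > λ/μ = 25.4/8.5 = 2.99.
Minimum servers needed: c = 3.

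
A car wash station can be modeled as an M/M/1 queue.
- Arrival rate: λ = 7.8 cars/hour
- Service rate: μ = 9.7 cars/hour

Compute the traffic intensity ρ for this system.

Server utilization: ρ = λ/μ
ρ = 7.8/9.7 = 0.8041
The server is busy 80.41% of the time.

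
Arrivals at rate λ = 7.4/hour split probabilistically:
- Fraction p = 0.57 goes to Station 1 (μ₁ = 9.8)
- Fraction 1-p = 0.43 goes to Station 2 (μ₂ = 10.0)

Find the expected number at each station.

Effective rates: λ₁ = 7.4×0.57 = 4.218, λ₂ = 7.4×0.43 = 3.182
Station 1: ρ₁ = 4.218/9.8 = 0.4304, L₁ = ρ₁/(1-ρ₁) = 0.4304/(1-0.4304) = 0.7556
Station 2: ρ₂ = 3.182/10.0 = 0.3182, L₂ = ρ₂/(1-ρ₂) = 0.3182/(1-0.3182) = 0.4667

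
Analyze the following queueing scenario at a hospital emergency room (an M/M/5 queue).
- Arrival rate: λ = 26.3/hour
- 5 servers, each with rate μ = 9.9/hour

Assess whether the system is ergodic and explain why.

Stability requires ρ = λ/(cμ) < 1
ρ = 26.3/(5 × 9.9) = 26.3/49.50 = 0.5313
Since 0.5313 < 1, the system is STABLE.
The servers are busy 53.13% of the time.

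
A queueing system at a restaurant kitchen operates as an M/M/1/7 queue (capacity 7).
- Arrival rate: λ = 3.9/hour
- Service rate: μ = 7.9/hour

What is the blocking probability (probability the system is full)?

ρ = λ/μ = 3.9/7.9 = 0.49367
P₀ = (1-ρ)/(1-ρ^(K+1)) = (1-0.49367)/(1-0.49367^8) = 0.5063/0.9965 = 0.5081
P_K = P₀×ρ^K = 0.5081 × 0.49367^7 = 0.5081 × 0.007146 = 0.003631
Blocking probability = 0.36%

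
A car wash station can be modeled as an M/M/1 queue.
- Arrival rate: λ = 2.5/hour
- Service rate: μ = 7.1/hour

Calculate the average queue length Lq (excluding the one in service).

ρ = λ/μ = 2.5/7.1 = 0.3521
For M/M/1: Lq = λ²/(μ(μ-λ))
Lq = 6.25/(7.1 × 4.60)
Lq = 0.1914 cars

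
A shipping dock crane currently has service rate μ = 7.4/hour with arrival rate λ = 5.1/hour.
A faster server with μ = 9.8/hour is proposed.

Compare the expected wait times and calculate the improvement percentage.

System 1: ρ₁ = 5.1/7.4 = 0.6892, W₁ = 1/(7.4-5.1) = 0.4348
System 2: ρ₂ = 5.1/9.8 = 0.5204, W₂ = 1/(9.8-5.1) = 0.2128
Improvement: (W₁-W₂)/W₁ = (0.4348-0.2128)/0.4348 = 51.06%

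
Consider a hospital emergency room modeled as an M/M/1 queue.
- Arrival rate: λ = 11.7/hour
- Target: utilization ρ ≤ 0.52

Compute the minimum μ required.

ρ = λ/μ, so μ = λ/ρ
μ ≥ 11.7/0.52 = 22.5000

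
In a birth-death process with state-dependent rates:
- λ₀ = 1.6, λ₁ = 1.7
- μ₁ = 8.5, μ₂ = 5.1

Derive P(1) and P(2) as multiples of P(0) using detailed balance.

Balance equations:
State 0: λ₀P₀ = μ₁P₁ → P₁ = (λ₀/μ₁)P₀ = (1.6/8.5)P₀ = 0.1882P₀
State 1: P₂ = (λ₀λ₁)/(μ₁μ₂)P₀ = (1.6×1.7)/(8.5×5.1)P₀ = 0.06275P₀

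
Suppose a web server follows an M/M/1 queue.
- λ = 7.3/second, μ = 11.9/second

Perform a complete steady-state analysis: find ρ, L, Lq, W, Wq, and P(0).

Step 1: ρ = λ/μ = 7.3/11.9 = 0.6134
Step 2: L = λ/(μ-λ) = 7.3/4.60 = 1.5870
Step 3: Lq = λ²/(μ(μ-λ)) = 53.29/(11.9×4.60) = 0.9735
Step 4: W = 1/(μ-λ) = 1/4.60 = 0.2174
Step 5: Wq = λ/(μ(μ-λ)) = 7.3/(11.9×4.60) = 0.1334
Step 6: P(0) = 1-ρ = 0.3866
Verify: L = λW = 7.3×0.2174 = 1.5870 ✔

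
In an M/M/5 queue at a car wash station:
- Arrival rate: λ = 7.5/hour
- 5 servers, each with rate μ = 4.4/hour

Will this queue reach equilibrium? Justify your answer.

Stability requires ρ = λ/(cμ) < 1
ρ = 7.5/(5 × 4.4) = 7.5/22.00 = 0.3409
Since 0.3409 < 1, the system is STABLE.
The servers are busy 34.09% of the time.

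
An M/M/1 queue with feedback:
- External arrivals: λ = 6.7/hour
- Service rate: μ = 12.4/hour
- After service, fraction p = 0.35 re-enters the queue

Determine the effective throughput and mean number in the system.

Effective arrival rate: λ_eff = λ/(1-p) = 6.7/(1-0.35) = 6.7/0.65 = 10.3077
ρ = λ_eff/μ = 10.3077/12.4 = 0.831266
L = ρ/(1-ρ) = 0.831266/(1-0.831266) = 4.9265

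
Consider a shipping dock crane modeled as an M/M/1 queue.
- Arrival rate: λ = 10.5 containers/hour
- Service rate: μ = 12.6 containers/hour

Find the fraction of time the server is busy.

Server utilization: ρ = λ/μ
ρ = 10.5/12.6 = 0.8333
The server is busy 83.33% of the time.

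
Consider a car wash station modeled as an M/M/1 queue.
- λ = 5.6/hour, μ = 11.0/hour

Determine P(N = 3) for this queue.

ρ = λ/μ = 5.6/11.0 = 0.5091
P(n) = (1-ρ)ρⁿ
P(3) = (1-0.5091) × 0.5091^3
P(3) = 0.49090 × 0.13195
P(3) = 0.06477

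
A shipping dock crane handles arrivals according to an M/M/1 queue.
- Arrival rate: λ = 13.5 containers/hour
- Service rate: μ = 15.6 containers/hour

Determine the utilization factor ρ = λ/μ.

Server utilization: ρ = λ/μ
ρ = 13.5/15.6 = 0.8654
The server is busy 86.54% of the time.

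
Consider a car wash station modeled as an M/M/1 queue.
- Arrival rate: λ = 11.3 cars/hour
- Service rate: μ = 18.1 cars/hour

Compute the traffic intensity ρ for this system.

Server utilization: ρ = λ/μ
ρ = 11.3/18.1 = 0.6243
The server is busy 62.43% of the time.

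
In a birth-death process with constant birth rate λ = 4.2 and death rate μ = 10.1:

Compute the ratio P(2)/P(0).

For constant rates: P(n)/P(0) = (λ/μ)^n
P(2)/P(0) = (4.2/10.1)^2 = 0.4158^2 = 0.1729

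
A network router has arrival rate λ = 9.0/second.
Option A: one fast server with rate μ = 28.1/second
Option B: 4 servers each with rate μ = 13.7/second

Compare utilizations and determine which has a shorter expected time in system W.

Option A: single server μ = 28.1 (M/M/1)
  ρ_A = 9.0/28.1 = 0.3203
  W_A = 1/(μ-λ) = 1/(28.1-9.0) = 1/19.10 = 0.05236

Option B: 4 servers μ = 13.7 (M/M/4)
  ρ_B = λ/(cμ) = 9.0/(4×13.7) = 0.1642
  Offered load a = λ/μ = cρ = 9.0/13.7 = 0.6569
  P₀ = [ Σₙ₌₀^3 aⁿ/n! + a^4/(4!(1-ρ)) ]⁻¹
  Σ = a^0/0! + a^1/1! + a^2/2! + a^3/3! = 1.0000 + 0.6569 + 0.2158 + 0.04725 = 1.9200
  a^4/(4!(1-ρ)) = 0.18625/(24 × 0.83577) = 0.009285
  P₀ = 1/(1.9200 + 0.009285) = 0.5183
  Lq = P₀·a^4·ρ / (4!(1-ρ)²) = 0.51834 × 0.18625 × 0.16423 / (24 × 0.69851) = 0.0009458
  Wq_B = Lq/λ = 0.0009458/9.0 = 0.0001051
  W_B = Wq_B + 1/μ = 0.0001051 + 0.07299 = 0.07310

Since W_A = 0.05236 < W_B = 0.07310, Option A (single fast server) has the shorter time in system.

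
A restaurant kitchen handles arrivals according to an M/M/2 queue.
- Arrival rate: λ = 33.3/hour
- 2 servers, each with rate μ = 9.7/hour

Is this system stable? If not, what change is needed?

Stability requires ρ = λ/(cμ) < 1
ρ = 33.3/(2 × 9.7) = 33.3/19.40 = 1.7165
Since 1.7165 ≥ 1, the system is UNSTABLE.
Need c > λ/μ = 33.3/9.7 = 3.43.
Minimum servers needed: c = 4.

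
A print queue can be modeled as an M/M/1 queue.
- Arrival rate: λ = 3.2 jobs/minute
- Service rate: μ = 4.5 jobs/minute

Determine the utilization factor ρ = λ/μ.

Server utilization: ρ = λ/μ
ρ = 3.2/4.5 = 0.7111
The server is busy 71.11% of the time.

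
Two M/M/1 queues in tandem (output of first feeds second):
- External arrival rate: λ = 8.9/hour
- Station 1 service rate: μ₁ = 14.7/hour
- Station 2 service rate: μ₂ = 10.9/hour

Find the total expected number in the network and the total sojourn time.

By Jackson's theorem, each station behaves as independent M/M/1.
Station 1: ρ₁ = 8.9/14.7 = 0.6054, L₁ = ρ₁/(1-ρ₁) = λ/(μ₁-λ) = 8.9/5.80 = 1.5345
Station 2: ρ₂ = 8.9/10.9 = 0.8165, L₂ = ρ₂/(1-ρ₂) = λ/(μ₂-λ) = 8.9/2.00 = 4.4500
Total: L = L₁ + L₂ = 1.5345 + 4.4500 = 5.9845
W = L/λ = 5.9845/8.9 = 0.6724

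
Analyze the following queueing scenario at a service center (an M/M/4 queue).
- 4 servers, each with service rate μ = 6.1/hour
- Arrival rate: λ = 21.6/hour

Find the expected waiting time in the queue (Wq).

Traffic intensity: ρ = λ/(cμ) = 21.6/(4×6.1) = 0.8852
Since ρ = 0.8852 < 1, system is stable.
Offered load a = λ/μ = cρ = 21.6/6.1 = 3.5410
P₀ = [ Σₙ₌₀^3 aⁿ/n! + a^4/(4!(1-ρ)) ]⁻¹
Σ = a^0/0! + a^1/1! + a^2/2! + a^3/3! = 1.0000 + 3.5410 + 6.2693 + 7.3998 = 18.2101
a^4/(4!(1-ρ)) = 157.2156/(24 × 0.1147541) = 57.0842
P₀ = 1/(18.2101 + 57.0842) = 0.01328
Lq = P₀·a^4·ρ / (4!(1-ρ)²) = 0.0132812 × 157.2156 × 0.885246 / (24 × 0.0131685) = 5.8486
Wq = Lq/λ = 5.8486/21.6 = 0.2708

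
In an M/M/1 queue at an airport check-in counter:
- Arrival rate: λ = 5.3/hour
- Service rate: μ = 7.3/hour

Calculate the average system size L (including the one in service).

ρ = λ/μ = 5.3/7.3 = 0.7260
For M/M/1: L = λ/(μ-λ)
L = 5.3/(7.3-5.3) = 5.3/2.00
L = 2.6500 passengers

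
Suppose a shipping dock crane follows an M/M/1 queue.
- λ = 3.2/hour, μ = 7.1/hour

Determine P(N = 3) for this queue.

ρ = λ/μ = 3.2/7.1 = 0.4507
P(n) = (1-ρ)ρⁿ
P(3) = (1-0.4507) × 0.4507^3
P(3) = 0.5493 × 0.09155
P(3) = 0.05029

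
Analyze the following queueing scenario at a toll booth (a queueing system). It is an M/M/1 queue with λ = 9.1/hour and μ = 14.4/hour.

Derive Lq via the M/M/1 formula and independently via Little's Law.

Method 1 (direct): Lq = λ²/(μ(μ-λ)) = 82.81/(14.4 × 5.30) = 1.0850

Method 2 (Little's Law):
W = 1/(μ-λ) = 1/5.30 = 0.188679
Wq = W - 1/μ = 0.188679 - 0.0694444 = 0.11923
Lq = λWq = 9.1 × 0.11923 = 1.0850 ✔ (matches Method 1)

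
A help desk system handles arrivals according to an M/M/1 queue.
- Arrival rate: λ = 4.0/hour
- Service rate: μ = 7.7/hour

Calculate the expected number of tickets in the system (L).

ρ = λ/μ = 4.0/7.7 = 0.5195
For M/M/1: L = λ/(μ-λ)
L = 4.0/(7.7-4.0) = 4.0/3.70
L = 1.0811 tickets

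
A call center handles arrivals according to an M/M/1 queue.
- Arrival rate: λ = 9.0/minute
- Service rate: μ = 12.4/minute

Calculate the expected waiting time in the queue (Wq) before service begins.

First, compute utilization: ρ = λ/μ = 9.0/12.4 = 0.7258
For M/M/1: Wq = λ/(μ(μ-λ))
Wq = 9.0/(12.4 × (12.4-9.0))
Wq = 9.0/(12.4 × 3.40)
Wq = 0.2135 minutes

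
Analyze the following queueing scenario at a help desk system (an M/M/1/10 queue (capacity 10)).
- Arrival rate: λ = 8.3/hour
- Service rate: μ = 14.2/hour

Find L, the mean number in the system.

ρ = λ/μ = 8.3/14.2 = 0.58451
P₀ = (1-ρ)/(1-ρ^(K+1)) = (1-0.58451)/(1-0.58451^11) = 0.4155/0.9973 = 0.4166
P_K = P₀×ρ^K = 0.4166 × 0.58451^10 = 0.4166 × 0.004655 = 0.001939
L = ρ[1 - (K+1)ρ^K + Kρ^(K+1)] / [(1-ρ)(1-ρ^(K+1))]
L = 0.58451 × (1 - 11×0.004655 + 10×0.002721) / ((1 - 0.58451) × (1 - 0.002721)) = 1.3768 tickets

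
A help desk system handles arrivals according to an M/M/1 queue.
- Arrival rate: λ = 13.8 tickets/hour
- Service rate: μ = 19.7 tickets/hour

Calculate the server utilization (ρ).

Server utilization: ρ = λ/μ
ρ = 13.8/19.7 = 0.7005
The server is busy 70.05% of the time.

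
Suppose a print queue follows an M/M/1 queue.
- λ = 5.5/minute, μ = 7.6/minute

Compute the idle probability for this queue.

ρ = λ/μ = 5.5/7.6 = 0.7237
P(0) = 1 - ρ = 1 - 0.7237 = 0.2763
The server is idle 27.63% of the time.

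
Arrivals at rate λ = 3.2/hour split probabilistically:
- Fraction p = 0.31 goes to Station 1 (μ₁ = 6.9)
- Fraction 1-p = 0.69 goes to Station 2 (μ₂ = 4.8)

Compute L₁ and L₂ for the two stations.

Effective rates: λ₁ = 3.2×0.31 = 0.992, λ₂ = 3.2×0.69 = 2.208
Station 1: ρ₁ = 0.992/6.9 = 0.14377, L₁ = ρ₁/(1-ρ₁) = 0.14377/(1-0.14377) = 0.1679
Station 2: ρ₂ = 2.208/4.8 = 0.4600, L₂ = ρ₂/(1-ρ₂) = 0.4600/(1-0.4600) = 0.8519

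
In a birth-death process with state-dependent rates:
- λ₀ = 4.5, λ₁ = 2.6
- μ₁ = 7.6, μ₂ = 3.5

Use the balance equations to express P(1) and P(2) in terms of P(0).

Balance equations:
State 0: λ₀P₀ = μ₁P₁ → P₁ = (λ₀/μ₁)P₀ = (4.5/7.6)P₀ = 0.5921P₀
State 1: P₂ = (λ₀λ₁)/(μ₁μ₂)P₀ = (4.5×2.6)/(7.6×3.5)P₀ = 0.4398P₀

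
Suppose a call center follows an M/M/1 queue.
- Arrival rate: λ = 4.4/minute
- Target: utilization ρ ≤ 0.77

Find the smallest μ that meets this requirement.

ρ = λ/μ, so μ = λ/ρ
μ ≥ 4.4/0.77 = 5.7143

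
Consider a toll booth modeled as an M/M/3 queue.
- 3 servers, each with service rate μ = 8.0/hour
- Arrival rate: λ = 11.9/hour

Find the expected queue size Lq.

Traffic intensity: ρ = λ/(cμ) = 11.9/(3×8.0) = 0.4958
Since ρ = 0.4958 < 1, system is stable.
Offered load a = λ/μ = cρ = 11.9/8.0 = 1.4875
P₀ = [ Σₙ₌₀^2 aⁿ/n! + a^3/(3!(1-ρ)) ]⁻¹
Σ = a^0/0! + a^1/1! + a^2/2! = 1.0000 + 1.4875 + 1.1063 = 3.5938
a^3/(3!(1-ρ)) = 3.2913/(6 × 0.5042) = 1.0880
P₀ = 1/(3.5938 + 1.0880) = 0.2136
Lq = P₀·a^3·ρ / (3!(1-ρ)²) = 0.21359 × 3.2913 × 0.49583 / (6 × 0.25418) = 0.2286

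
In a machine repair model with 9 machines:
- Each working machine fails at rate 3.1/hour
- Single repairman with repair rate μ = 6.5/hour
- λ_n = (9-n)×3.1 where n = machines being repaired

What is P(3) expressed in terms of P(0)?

P(3)/P(0) = ∏_{i=0}^{3-1} λ_i/μ_{i+1}
= (9-0)×3.1/6.5 × (9-1)×3.1/6.5 × (9-2)×3.1/6.5
= 54.6733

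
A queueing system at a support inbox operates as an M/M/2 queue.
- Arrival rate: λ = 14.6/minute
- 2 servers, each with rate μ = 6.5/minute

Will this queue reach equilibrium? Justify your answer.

Stability requires ρ = λ/(cμ) < 1
ρ = 14.6/(2 × 6.5) = 14.6/13.00 = 1.1231
Since 1.1231 ≥ 1, the system is UNSTABLE.
Need c > λ/μ = 14.6/6.5 = 2.25.
Minimum servers needed: c = 3.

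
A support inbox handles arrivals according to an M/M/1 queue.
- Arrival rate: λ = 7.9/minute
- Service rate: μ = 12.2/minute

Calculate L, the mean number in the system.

ρ = λ/μ = 7.9/12.2 = 0.6475
For M/M/1: L = λ/(μ-λ)
L = 7.9/(12.2-7.9) = 7.9/4.30
L = 1.8372 emails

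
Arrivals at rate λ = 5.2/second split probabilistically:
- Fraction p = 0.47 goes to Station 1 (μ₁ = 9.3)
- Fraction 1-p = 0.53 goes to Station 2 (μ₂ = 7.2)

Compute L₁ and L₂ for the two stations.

Effective rates: λ₁ = 5.2×0.47 = 2.444, λ₂ = 5.2×0.53 = 2.756
Station 1: ρ₁ = 2.444/9.3 = 0.2628, L₁ = ρ₁/(1-ρ₁) = 0.2628/(1-0.2628) = 0.3565
Station 2: ρ₂ = 2.756/7.2 = 0.3828, L₂ = ρ₂/(1-ρ₂) = 0.3828/(1-0.3828) = 0.6202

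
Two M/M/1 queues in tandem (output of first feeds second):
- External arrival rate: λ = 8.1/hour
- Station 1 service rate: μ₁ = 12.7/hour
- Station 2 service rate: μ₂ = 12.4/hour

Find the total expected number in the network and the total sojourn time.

By Jackson's theorem, each station behaves as independent M/M/1.
Station 1: ρ₁ = 8.1/12.7 = 0.6378, L₁ = ρ₁/(1-ρ₁) = λ/(μ₁-λ) = 8.1/4.60 = 1.76087
Station 2: ρ₂ = 8.1/12.4 = 0.6532, L₂ = ρ₂/(1-ρ₂) = λ/(μ₂-λ) = 8.1/4.30 = 1.88372
Total: L = L₁ + L₂ = 1.76087 + 1.88372 = 3.64459
W = L/λ = 3.64459/8.1 = 0.4499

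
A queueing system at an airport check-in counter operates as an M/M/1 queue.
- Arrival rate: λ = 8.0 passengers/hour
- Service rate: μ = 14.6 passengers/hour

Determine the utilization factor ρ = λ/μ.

Server utilization: ρ = λ/μ
ρ = 8.0/14.6 = 0.5479
The server is busy 54.79% of the time.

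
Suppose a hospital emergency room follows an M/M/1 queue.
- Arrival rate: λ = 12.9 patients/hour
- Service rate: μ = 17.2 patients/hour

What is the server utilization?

Server utilization: ρ = λ/μ
ρ = 12.9/17.2 = 0.7500
The server is busy 75.00% of the time.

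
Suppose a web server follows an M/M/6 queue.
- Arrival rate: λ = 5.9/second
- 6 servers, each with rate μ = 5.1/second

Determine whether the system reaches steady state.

Stability requires ρ = λ/(cμ) < 1
ρ = 5.9/(6 × 5.1) = 5.9/30.60 = 0.1928
Since 0.1928 < 1, the system is STABLE.
The servers are busy 19.28% of the time.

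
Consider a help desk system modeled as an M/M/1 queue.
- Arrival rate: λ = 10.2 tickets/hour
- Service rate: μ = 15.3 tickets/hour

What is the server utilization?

Server utilization: ρ = λ/μ
ρ = 10.2/15.3 = 0.6667
The server is busy 66.67% of the time.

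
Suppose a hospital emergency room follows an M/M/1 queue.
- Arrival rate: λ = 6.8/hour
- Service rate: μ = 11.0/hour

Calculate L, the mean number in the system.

ρ = λ/μ = 6.8/11.0 = 0.6182
For M/M/1: L = λ/(μ-λ)
L = 6.8/(11.0-6.8) = 6.8/4.20
L = 1.6190 patients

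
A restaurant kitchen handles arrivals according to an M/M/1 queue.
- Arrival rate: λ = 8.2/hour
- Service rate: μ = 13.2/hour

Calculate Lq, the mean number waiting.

ρ = λ/μ = 8.2/13.2 = 0.6212
For M/M/1: Lq = λ²/(μ(μ-λ))
Lq = 67.24/(13.2 × 5.00)
Lq = 1.0188 orders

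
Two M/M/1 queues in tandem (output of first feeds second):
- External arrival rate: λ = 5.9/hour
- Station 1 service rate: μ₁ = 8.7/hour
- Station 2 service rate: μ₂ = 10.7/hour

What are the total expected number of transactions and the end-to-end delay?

By Jackson's theorem, each station behaves as independent M/M/1.
Station 1: ρ₁ = 5.9/8.7 = 0.6782, L₁ = ρ₁/(1-ρ₁) = λ/(μ₁-λ) = 5.9/2.80 = 2.1071
Station 2: ρ₂ = 5.9/10.7 = 0.5514, L₂ = ρ₂/(1-ρ₂) = λ/(μ₂-λ) = 5.9/4.80 = 1.2292
Total: L = L₁ + L₂ = 2.1071 + 1.2292 = 3.3363
W = L/λ = 3.3363/5.9 = 0.5655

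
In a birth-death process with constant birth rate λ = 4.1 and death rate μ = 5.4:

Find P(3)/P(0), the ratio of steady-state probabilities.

For constant rates: P(n)/P(0) = (λ/μ)^n
P(3)/P(0) = (4.1/5.4)^3 = 0.75926^3 = 0.4377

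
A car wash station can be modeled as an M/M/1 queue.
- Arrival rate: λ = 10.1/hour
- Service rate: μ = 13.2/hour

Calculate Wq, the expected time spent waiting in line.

First, compute utilization: ρ = λ/μ = 10.1/13.2 = 0.7652
For M/M/1: Wq = λ/(μ(μ-λ))
Wq = 10.1/(13.2 × (13.2-10.1))
Wq = 10.1/(13.2 × 3.10)
Wq = 0.2468 hours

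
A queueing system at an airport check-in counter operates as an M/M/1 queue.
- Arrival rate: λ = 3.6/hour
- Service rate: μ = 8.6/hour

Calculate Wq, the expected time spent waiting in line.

First, compute utilization: ρ = λ/μ = 3.6/8.6 = 0.4186
For M/M/1: Wq = λ/(μ(μ-λ))
Wq = 3.6/(8.6 × (8.6-3.6))
Wq = 3.6/(8.6 × 5.00)
Wq = 0.08372 hours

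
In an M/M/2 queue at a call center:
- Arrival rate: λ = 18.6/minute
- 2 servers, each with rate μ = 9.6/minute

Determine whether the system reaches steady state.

Stability requires ρ = λ/(cμ) < 1
ρ = 18.6/(2 × 9.6) = 18.6/19.20 = 0.9688
Since 0.9688 < 1, the system is STABLE.
The servers are busy 96.88% of the time.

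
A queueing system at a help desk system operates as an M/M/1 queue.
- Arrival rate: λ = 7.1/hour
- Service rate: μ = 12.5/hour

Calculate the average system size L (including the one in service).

ρ = λ/μ = 7.1/12.5 = 0.5680
For M/M/1: L = λ/(μ-λ)
L = 7.1/(12.5-7.1) = 7.1/5.40
L = 1.3148 tickets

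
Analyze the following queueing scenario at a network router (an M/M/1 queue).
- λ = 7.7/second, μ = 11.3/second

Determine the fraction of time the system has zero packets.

ρ = λ/μ = 7.7/11.3 = 0.6814
P(0) = 1 - ρ = 1 - 0.6814 = 0.3186
The server is idle 31.86% of the time.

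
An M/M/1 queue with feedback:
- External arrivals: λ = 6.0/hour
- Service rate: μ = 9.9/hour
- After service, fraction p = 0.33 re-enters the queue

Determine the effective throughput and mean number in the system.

Effective arrival rate: λ_eff = λ/(1-p) = 6.0/(1-0.33) = 6.0/0.67 = 8.95522
ρ = λ_eff/μ = 8.95522/9.9 = 0.904568
L = ρ/(1-ρ) = 0.904568/(1-0.904568) = 9.4787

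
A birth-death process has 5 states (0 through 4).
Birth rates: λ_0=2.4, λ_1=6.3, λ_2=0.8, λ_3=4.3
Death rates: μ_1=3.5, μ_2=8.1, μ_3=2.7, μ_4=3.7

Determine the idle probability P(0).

Ratios P(n)/P(0) = (λ₀···λₙ₋₁)/(μ₁···μₙ):
P(1)/P(0) = (2.4)/(3.5) = 0.6857
P(2)/P(0) = (2.4×6.3)/(3.5×8.1) = 0.5333
P(3)/P(0) = (2.4×6.3×0.8)/(3.5×8.1×2.7) = 0.1580
P(4)/P(0) = (2.4×6.3×0.8×4.3)/(3.5×8.1×2.7×3.7) = 0.1837

Normalization: ∑ P(n) = 1
P(0) × (1.0000 + 0.6857 + 0.5333 + 0.1580 + 0.1837) = 1
P(0) × 2.5607 = 1
P(0) = 1/2.5607 = 0.3905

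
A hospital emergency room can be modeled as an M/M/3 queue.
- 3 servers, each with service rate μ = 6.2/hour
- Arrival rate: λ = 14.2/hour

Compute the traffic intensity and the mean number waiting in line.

Traffic intensity: ρ = λ/(cμ) = 14.2/(3×6.2) = 0.7634
Since ρ = 0.7634 < 1, system is stable.
Offered load a = λ/μ = cρ = 14.2/6.2 = 2.2903
P₀ = [ Σₙ₌₀^2 aⁿ/n! + a^3/(3!(1-ρ)) ]⁻¹
Σ = a^0/0! + a^1/1! + a^2/2! = 1.0000 + 2.2903 + 2.6228 = 5.9131
a^3/(3!(1-ρ)) = 12.0141/(6 × 0.236559) = 8.4645
P₀ = 1/(5.9131 + 8.4645) = 0.06955
Lq = P₀·a^3·ρ / (3!(1-ρ)²) = 0.069553 × 12.0141 × 0.76344 / (6 × 0.055960) = 1.9000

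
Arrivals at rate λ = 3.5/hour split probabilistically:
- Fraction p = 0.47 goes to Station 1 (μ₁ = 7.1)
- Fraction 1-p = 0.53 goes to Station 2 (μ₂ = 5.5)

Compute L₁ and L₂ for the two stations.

Effective rates: λ₁ = 3.5×0.47 = 1.645, λ₂ = 3.5×0.53 = 1.855
Station 1: ρ₁ = 1.645/7.1 = 0.2317, L₁ = ρ₁/(1-ρ₁) = 0.2317/(1-0.2317) = 0.3016
Station 2: ρ₂ = 1.855/5.5 = 0.33727, L₂ = ρ₂/(1-ρ₂) = 0.33727/(1-0.33727) = 0.5089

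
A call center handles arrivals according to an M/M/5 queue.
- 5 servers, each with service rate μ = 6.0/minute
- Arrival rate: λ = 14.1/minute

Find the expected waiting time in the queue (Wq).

Traffic intensity: ρ = λ/(cμ) = 14.1/(5×6.0) = 0.4700
Since ρ = 0.4700 < 1, system is stable.
Offered load a = λ/μ = cρ = 14.1/6.0 = 2.3500
P₀ = [ Σₙ₌₀^4 aⁿ/n! + a^5/(5!(1-ρ)) ]⁻¹
Σ = a^0/0! + a^1/1! + a^2/2! + a^3/3! + a^4/4! = 1.00000 + 2.35000 + 2.76125 + 2.16298 + 1.27075 = 9.5450
a^5/(5!(1-ρ)) = 71.6703/(120 × 0.5300) = 1.1269
P₀ = 1/(9.5450 + 1.1269) = 0.09370
Lq = P₀·a^5·ρ / (5!(1-ρ)²) = 0.09370 × 71.6703 × 0.4700 / (120 × 0.2809) = 0.09364
Wq = Lq/λ = 0.09364/14.1 = 0.006641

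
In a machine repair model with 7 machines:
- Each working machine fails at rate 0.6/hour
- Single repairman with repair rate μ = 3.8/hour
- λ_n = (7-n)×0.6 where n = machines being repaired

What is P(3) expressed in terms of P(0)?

P(3)/P(0) = ∏_{i=0}^{3-1} λ_i/μ_{i+1}
= (7-0)×0.6/3.8 × (7-1)×0.6/3.8 × (7-2)×0.6/3.8
= 0.8267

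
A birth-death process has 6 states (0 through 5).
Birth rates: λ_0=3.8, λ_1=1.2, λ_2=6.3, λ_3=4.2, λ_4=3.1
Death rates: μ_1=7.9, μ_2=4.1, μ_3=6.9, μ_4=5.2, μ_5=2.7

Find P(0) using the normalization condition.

Ratios P(n)/P(0) = (λ₀···λₙ₋₁)/(μ₁···μₙ):
P(1)/P(0) = (3.8)/(7.9) = 0.481013
P(2)/P(0) = (3.8×1.2)/(7.9×4.1) = 0.140784
P(3)/P(0) = (3.8×1.2×6.3)/(7.9×4.1×6.9) = 0.128542
P(4)/P(0) = (3.8×1.2×6.3×4.2)/(7.9×4.1×6.9×5.2) = 0.103822
P(5)/P(0) = (3.8×1.2×6.3×4.2×3.1)/(7.9×4.1×6.9×5.2×2.7) = 0.119204

Normalization: ∑ P(n) = 1
P(0) × (1.00000 + 0.481013 + 0.140784 + 0.128542 + 0.103822 + 0.119204) = 1
P(0) × 1.9734 = 1
P(0) = 1/1.9734 = 0.5067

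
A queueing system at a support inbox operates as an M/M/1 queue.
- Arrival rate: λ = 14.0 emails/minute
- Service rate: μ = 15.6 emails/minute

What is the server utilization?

Server utilization: ρ = λ/μ
ρ = 14.0/15.6 = 0.8974
The server is busy 89.74% of the time.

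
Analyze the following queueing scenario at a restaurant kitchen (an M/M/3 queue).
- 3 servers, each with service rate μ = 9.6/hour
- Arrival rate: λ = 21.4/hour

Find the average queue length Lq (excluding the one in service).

Traffic intensity: ρ = λ/(cμ) = 21.4/(3×9.6) = 0.7431
Since ρ = 0.7431 < 1, system is stable.
Offered load a = λ/μ = cρ = 21.4/9.6 = 2.2292
P₀ = [ Σₙ₌₀^2 aⁿ/n! + a^3/(3!(1-ρ)) ]⁻¹
Σ = a^0/0! + a^1/1! + a^2/2! = 1.0000 + 2.2292 + 2.4846 = 5.7138
a^3/(3!(1-ρ)) = 11.0771/(6 × 0.256944) = 7.1852
P₀ = 1/(5.7138 + 7.1852) = 0.07753
Lq = P₀·a^3·ρ / (3!(1-ρ)²) = 0.077526 × 11.0771 × 0.74306 / (6 × 0.066020) = 1.6109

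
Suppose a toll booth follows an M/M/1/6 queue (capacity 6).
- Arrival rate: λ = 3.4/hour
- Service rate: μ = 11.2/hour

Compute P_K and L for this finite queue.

ρ = λ/μ = 3.4/11.2 = 0.30357
P₀ = (1-ρ)/(1-ρ^(K+1)) = (1-0.30357)/(1-0.30357^7) = 0.69643/0.99976 = 0.6966
P_K = P₀×ρ^K = 0.6966 × 0.30357^6 = 0.6966 × 0.0007826 = 0.0005452
Blocking probability P_6 = 0.0005452 (0.05452%)
L = ρ[1 - (K+1)ρ^K + Kρ^(K+1)] / [(1-ρ)(1-ρ^(K+1))]
L = 0.30357 × (1 - 7×0.0007826 + 6×0.0002376) / ((1 - 0.30357) × (1 - 0.0002376)) = 0.4342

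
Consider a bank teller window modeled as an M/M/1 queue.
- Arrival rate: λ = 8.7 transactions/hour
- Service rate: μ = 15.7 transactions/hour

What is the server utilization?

Server utilization: ρ = λ/μ
ρ = 8.7/15.7 = 0.5541
The server is busy 55.41% of the time.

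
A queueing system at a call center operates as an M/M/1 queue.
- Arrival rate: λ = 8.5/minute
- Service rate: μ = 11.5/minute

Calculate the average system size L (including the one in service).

ρ = λ/μ = 8.5/11.5 = 0.7391
For M/M/1: L = λ/(μ-λ)
L = 8.5/(11.5-8.5) = 8.5/3.00
L = 2.8333 calls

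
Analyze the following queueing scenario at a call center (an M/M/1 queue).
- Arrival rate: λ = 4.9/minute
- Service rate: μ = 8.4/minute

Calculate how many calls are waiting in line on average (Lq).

ρ = λ/μ = 4.9/8.4 = 0.5833
For M/M/1: Lq = λ²/(μ(μ-λ))
Lq = 24.01/(8.4 × 3.50)
Lq = 0.8167 calls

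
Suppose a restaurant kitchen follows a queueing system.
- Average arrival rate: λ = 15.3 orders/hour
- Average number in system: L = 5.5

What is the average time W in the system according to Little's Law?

Little's Law: L = λW, so W = L/λ
W = 5.5/15.3 = 0.3595 hours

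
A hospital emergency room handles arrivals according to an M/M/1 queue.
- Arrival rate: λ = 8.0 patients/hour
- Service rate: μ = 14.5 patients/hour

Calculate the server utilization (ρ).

Server utilization: ρ = λ/μ
ρ = 8.0/14.5 = 0.5517
The server is busy 55.17% of the time.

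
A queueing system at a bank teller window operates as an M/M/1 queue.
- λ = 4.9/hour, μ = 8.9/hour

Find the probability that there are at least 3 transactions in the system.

ρ = λ/μ = 4.9/8.9 = 0.5506
P(N ≥ n) = ρⁿ
P(N ≥ 3) = 0.5506^3
P(N ≥ 3) = 0.1669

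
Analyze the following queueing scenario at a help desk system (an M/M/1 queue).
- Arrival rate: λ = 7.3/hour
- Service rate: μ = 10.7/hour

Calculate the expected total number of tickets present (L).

ρ = λ/μ = 7.3/10.7 = 0.6822
For M/M/1: L = λ/(μ-λ)
L = 7.3/(10.7-7.3) = 7.3/3.40
L = 2.1471 tickets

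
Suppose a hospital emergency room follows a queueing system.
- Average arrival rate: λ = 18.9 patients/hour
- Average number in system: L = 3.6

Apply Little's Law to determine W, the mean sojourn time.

Little's Law: L = λW, so W = L/λ
W = 3.6/18.9 = 0.1905 hours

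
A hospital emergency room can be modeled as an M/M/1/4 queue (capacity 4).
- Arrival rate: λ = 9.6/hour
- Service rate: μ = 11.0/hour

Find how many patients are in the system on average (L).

ρ = λ/μ = 9.6/11.0 = 0.87273
P₀ = (1-ρ)/(1-ρ^(K+1)) = (1-0.87273)/(1-0.87273^5) = 0.1273/0.4937 = 0.2578
P_K = P₀×ρ^K = 0.2578 × 0.87273^4 = 0.2578 × 0.5801 = 0.1495
L = ρ[1 - (K+1)ρ^K + Kρ^(K+1)] / [(1-ρ)(1-ρ^(K+1))]
L = 0.87273 × (1 - 5×0.580122 + 4×0.506290) / ((1 - 0.87273) × (1 - 0.506290)) = 1.7299 patients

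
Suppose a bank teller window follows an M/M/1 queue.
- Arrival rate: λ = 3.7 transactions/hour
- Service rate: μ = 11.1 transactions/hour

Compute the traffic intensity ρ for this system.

Server utilization: ρ = λ/μ
ρ = 3.7/11.1 = 0.3333
The server is busy 33.33% of the time.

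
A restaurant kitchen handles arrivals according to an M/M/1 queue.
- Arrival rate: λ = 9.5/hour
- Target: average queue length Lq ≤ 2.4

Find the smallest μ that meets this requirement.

For M/M/1: Lq = λ²/(μ(μ-λ))
Need Lq ≤ 2.4, i.e. μ(μ-λ) ≥ λ²/2.4
μ² - 9.5μ - 90.25/2.4 ≥ 0  →  μ² - 9.5μ - 37.60417 ≥ 0
Quadratic formula (positive root): μ = [λ + √(λ² + 4×37.60417)]/2
Discriminant: 90.25 + 4×37.60417 = 240.6667, √240.6667 = 15.5134
μ ≥ (9.5 + 15.5134)/2 = 12.5067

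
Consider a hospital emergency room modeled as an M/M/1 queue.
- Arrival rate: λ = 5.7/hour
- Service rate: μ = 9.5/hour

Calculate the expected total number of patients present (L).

ρ = λ/μ = 5.7/9.5 = 0.6000
For M/M/1: L = λ/(μ-λ)
L = 5.7/(9.5-5.7) = 5.7/3.80
L = 1.5000 patients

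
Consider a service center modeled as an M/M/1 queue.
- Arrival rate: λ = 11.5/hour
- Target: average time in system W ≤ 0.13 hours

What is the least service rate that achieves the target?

For M/M/1: W = 1/(μ-λ)
Need W ≤ 0.13, so 1/(μ-λ) ≤ 0.13
μ - λ ≥ 1/0.13 = 7.6923
μ ≥ 11.5 + 7.6923 = 19.1923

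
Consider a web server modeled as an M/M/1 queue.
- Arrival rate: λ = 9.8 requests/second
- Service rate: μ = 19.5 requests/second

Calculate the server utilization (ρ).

Server utilization: ρ = λ/μ
ρ = 9.8/19.5 = 0.5026
The server is busy 50.26% of the time.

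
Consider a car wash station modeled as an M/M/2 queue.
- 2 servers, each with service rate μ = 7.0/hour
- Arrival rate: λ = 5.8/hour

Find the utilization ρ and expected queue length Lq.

Traffic intensity: ρ = λ/(cμ) = 5.8/(2×7.0) = 0.4143
Since ρ = 0.4143 < 1, system is stable.
Offered load a = λ/μ = cρ = 5.8/7.0 = 0.8286
P₀ = [ Σₙ₌₀^1 aⁿ/n! + a^2/(2!(1-ρ)) ]⁻¹
Σ = a^0/0! + a^1/1! = 1.0000 + 0.8286 = 1.8286
a^2/(2!(1-ρ)) = 0.6865/(2 × 0.5857) = 0.5861
P₀ = 1/(1.8286 + 0.5861) = 0.4141
Lq = P₀·a^2·ρ / (2!(1-ρ)²) = 0.41414 × 0.68653 × 0.41429 / (2 × 0.34306) = 0.1717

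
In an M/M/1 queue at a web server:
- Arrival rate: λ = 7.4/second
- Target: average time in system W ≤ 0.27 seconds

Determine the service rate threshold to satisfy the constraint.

For M/M/1: W = 1/(μ-λ)
Need W ≤ 0.27, so 1/(μ-λ) ≤ 0.27
μ - λ ≥ 1/0.27 = 3.7037
μ ≥ 7.4 + 3.7037 = 11.1037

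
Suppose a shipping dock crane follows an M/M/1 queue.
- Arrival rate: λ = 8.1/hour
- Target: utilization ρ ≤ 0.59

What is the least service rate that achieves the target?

ρ = λ/μ, so μ = λ/ρ
μ ≥ 8.1/0.59 = 13.7288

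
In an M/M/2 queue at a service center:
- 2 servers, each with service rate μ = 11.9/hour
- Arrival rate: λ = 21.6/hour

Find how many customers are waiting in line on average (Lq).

Traffic intensity: ρ = λ/(cμ) = 21.6/(2×11.9) = 0.9076
Since ρ = 0.9076 < 1, system is stable.
Offered load a = λ/μ = cρ = 21.6/11.9 = 1.8151
P₀ = [ Σₙ₌₀^1 aⁿ/n! + a^2/(2!(1-ρ)) ]⁻¹
Σ = a^0/0! + a^1/1! = 1.0000 + 1.8151 = 2.8151
a^2/(2!(1-ρ)) = 3.29468/(2 × 0.0924370) = 17.8212
P₀ = 1/(2.8151 + 17.8212) = 0.04846
Lq = P₀·a^2·ρ / (2!(1-ρ)²) = 0.048458 × 3.2947 × 0.90756 / (2 × 0.0085446) = 8.4788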